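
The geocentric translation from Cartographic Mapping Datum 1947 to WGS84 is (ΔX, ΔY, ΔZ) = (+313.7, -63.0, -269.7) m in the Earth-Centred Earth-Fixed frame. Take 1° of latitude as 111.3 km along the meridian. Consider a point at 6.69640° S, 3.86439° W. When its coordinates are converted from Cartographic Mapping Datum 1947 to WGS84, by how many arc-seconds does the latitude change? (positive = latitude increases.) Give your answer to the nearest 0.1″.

sin φ = -0.116608, cos φ = 0.993178, sin λ = -0.067395, cos λ = 0.997726.
North component: ΔN = −sin φ cos λ·ΔX − sin φ sin λ·ΔY + cos φ·ΔZ = −(-0.116608)(0.997726)(313.7) − (-0.116608)(-0.067395)(-63.0) + (0.993178)(-269.7) = -230.87 m.
1° of latitude spans 111300 m, so Δφ = -230.87 / 111300 × 3600 = -7.467″.

Δφ = -7.5″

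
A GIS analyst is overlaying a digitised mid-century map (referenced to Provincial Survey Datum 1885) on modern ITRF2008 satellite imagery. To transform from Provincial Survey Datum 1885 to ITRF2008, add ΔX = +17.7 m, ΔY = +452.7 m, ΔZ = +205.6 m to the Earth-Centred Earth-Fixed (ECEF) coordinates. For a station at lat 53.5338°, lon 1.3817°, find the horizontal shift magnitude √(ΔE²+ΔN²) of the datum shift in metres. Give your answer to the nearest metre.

At φ = 53.5338°, λ = 1.3817°: sin φ = 0.804208, cos φ = 0.594348, sin λ = 0.024113, cos λ = 0.999709.
ΔE = −sin λ·ΔX + cos λ·ΔY = −(0.024113)·(17.7) + (0.999709)·(452.7) = 452.14 m.
ΔN = −sin φ cos λ·ΔX − sin φ sin λ·ΔY + cos φ·ΔZ = −(0.804208)(0.999709)(17.7) − (0.804208)(0.024113)(452.7) + (0.594348)(205.6) = 99.19 m.
Horizontal magnitude = √(ΔE² + ΔN²) = √(452.14² + 99.19²) = 462.89 m.

463 m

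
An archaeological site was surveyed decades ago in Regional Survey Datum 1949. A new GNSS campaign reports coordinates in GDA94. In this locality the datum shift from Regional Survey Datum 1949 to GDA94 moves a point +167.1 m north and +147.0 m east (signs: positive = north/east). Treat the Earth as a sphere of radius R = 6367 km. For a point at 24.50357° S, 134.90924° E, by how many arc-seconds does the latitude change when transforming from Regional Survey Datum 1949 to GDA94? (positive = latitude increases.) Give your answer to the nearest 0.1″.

On a sphere of radius R, 1 rad of latitude = R, so Δφ = ΔN / R = 167.1 / 6367000 = 2.6245e-05 rad = 5.413″.

Δφ = 5.4″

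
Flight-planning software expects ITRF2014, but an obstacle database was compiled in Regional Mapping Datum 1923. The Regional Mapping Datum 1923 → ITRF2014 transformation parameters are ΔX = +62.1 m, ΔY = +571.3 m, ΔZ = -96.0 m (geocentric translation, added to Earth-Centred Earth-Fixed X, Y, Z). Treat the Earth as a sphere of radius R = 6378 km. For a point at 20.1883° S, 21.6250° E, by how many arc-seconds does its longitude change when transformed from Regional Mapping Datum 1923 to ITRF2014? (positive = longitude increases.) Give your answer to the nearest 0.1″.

Δλ = 17.5″

sin φ = -0.345107, cos φ = 0.938564, sin λ = 0.368530, cos λ = 0.929616.
East component: ΔE = −sin λ·ΔX + cos λ·ΔY = −(0.368530)(62.1) + (0.929616)(571.3) = 508.20 m.
1° of latitude spans πR/180 = 111317 m; at latitude φ, 1° of longitude spans that × cos φ = 104478.2 m, so Δλ = 508.20 / 104478.2 × 3600 = 17.511″.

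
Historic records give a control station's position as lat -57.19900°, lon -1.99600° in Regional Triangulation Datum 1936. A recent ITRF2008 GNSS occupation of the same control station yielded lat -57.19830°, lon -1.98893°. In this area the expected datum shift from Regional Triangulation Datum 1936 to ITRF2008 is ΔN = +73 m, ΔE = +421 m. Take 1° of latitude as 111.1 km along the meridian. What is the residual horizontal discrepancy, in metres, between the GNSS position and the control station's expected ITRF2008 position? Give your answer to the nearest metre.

Observed coordinate differences: Δφ = +0.00070°, Δλ = +0.00707°.
Converting to metres (1° lat = 111100 m, cos φ = 0.541723): observed ΔN = 77.8 m, observed ΔE = 425.5 m.
Subtracting the expected shift leaves a residual of 77.8 − (73) = 4.8 m north and 425.5 − (421) = 4.5 m east.
Residual distance = √(4.8² + 4.5²) = 6.6 m.

7 m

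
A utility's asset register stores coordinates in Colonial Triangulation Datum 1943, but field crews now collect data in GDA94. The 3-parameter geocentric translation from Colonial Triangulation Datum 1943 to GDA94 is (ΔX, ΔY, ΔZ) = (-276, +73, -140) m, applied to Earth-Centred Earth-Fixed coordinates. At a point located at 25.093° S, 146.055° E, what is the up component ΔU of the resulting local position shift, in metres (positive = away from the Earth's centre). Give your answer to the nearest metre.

ΔU = 304 m

The local up (radial) axis is (cos φ cos λ, cos φ sin λ, sin φ), giving ΔU = 207.353 + 36.916 + 59.372 = 303.64 m.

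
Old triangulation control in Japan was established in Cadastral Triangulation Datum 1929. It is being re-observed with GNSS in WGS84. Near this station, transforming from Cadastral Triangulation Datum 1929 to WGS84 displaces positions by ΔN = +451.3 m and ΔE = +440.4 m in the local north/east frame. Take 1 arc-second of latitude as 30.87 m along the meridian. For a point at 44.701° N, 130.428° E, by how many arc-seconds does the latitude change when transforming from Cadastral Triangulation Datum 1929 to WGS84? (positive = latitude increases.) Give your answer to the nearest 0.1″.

1″ of latitude = 30.87 m, so Δφ = 451.3 / 30.87 = 14.619″.

Δφ = 14.6″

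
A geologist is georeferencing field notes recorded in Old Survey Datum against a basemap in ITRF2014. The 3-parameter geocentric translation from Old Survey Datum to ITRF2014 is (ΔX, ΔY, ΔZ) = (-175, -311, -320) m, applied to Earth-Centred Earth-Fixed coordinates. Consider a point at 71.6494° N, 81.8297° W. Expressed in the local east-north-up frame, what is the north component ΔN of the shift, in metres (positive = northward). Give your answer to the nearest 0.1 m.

The local north axis is (−sin φ cos λ, −sin φ sin λ, cos φ), giving ΔN = 23.606 − 292.189 − 100.746 = -369.33 m.

ΔN = -369.3 m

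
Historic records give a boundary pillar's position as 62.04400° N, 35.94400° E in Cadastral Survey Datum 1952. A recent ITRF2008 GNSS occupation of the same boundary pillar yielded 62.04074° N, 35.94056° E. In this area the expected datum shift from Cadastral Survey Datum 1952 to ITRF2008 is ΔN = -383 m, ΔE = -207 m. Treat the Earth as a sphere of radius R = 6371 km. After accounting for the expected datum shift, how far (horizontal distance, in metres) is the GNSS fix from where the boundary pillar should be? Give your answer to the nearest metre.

34 m

Observed coordinate differences: Δφ = -0.00326°, Δλ = -0.00344°.
Converting to metres (1° lat = 111195 m, cos φ = 0.468793): observed ΔN = -362.5 m, observed ΔE = -179.3 m.
Subtracting the expected shift leaves a residual of -362.5 − (-383) = 20.5 m north and -179.3 − (-207) = 27.7 m east.
Residual distance = √(20.5² + 27.7²) = 34.4 m.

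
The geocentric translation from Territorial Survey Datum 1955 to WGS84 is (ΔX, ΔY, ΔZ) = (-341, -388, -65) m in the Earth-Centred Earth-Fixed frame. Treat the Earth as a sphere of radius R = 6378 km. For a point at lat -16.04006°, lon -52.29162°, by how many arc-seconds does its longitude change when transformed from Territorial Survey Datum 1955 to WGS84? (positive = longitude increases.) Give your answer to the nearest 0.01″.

Δλ = -17.06″

sin φ = -0.276309, cos φ = 0.961069, sin λ = -0.791134, cos λ = 0.611643.
East component: ΔE = −sin λ·ΔX + cos λ·ΔY = −(-0.791134)(-341) + (0.611643)(-388) = -507.09 m.
1° of latitude spans πR/180 = 111317 m; at latitude φ, 1° of longitude spans that × cos φ = 106983.4 m, so Δλ = -507.09 / 106983.4 × 3600 = -17.064″.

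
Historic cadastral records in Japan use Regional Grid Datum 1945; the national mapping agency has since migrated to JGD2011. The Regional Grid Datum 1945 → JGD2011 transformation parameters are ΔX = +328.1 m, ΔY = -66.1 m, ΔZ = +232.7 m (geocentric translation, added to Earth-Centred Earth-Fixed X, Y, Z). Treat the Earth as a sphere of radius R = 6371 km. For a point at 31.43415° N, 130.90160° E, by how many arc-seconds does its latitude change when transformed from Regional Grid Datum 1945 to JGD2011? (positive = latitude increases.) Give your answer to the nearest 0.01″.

sin φ = 0.521518, cos φ = 0.853240, sin λ = 0.755835, cos λ = -0.654762.
North component: ΔN = −sin φ cos λ·ΔX − sin φ sin λ·ΔY + cos φ·ΔZ = −(0.521518)(-0.654762)(328.1) − (0.521518)(0.755835)(-66.1) + (0.853240)(232.7) = 336.64 m.
1° of latitude spans πR/180 = 111195 m, so Δφ = 336.64 / 111195 × 3600 = 10.899″.

Δφ = 10.90″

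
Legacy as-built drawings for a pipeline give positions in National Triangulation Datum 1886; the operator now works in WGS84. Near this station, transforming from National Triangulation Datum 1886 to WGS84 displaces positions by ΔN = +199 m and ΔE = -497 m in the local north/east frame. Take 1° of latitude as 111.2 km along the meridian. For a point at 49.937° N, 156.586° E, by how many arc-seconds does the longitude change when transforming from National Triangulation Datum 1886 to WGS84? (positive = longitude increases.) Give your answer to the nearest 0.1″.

Δλ = -25.0″

At latitude 49.937°, cos φ = 0.643630.
1° of longitude at this latitude = 111.2 × cos φ = 71.57 km, so Δλ = -497.0 / 71571.6 = -0.0069441° = -24.999″.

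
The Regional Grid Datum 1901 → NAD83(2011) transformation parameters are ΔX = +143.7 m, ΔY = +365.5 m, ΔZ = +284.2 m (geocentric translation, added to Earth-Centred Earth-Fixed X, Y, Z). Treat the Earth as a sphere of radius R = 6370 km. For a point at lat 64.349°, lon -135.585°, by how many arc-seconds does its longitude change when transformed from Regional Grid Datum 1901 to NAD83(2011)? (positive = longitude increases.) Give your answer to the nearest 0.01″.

Δλ = -12.01″

sin φ = 0.901448, cos φ = 0.432888, sin λ = -0.699850, cos λ = -0.714289.
East component: ΔE = −sin λ·ΔX + cos λ·ΔY = −(-0.699850)(143.7) + (-0.714289)(365.5) = -160.50 m.
1° of latitude spans πR/180 = 111177 m; at latitude φ, 1° of longitude spans that × cos φ = 48127.4 m, so Δλ = -160.50 / 48127.4 × 3600 = -12.006″.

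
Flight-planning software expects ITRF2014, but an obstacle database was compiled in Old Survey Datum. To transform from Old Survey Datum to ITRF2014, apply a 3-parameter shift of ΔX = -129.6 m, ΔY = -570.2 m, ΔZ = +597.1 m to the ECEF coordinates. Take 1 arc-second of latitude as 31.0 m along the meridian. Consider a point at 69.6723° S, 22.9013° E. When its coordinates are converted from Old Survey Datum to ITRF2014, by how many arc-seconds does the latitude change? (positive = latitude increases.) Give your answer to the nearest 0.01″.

Δφ = -3.63″

sin φ = -0.937721, cos φ = 0.347389, sin λ = 0.389145, cos λ = 0.921177.
North component: ΔN = −sin φ cos λ·ΔX − sin φ sin λ·ΔY + cos φ·ΔZ = −(-0.937721)(0.921177)(-129.6) − (-0.937721)(0.389145)(-570.2) + (0.347389)(597.1) = -112.59 m.
1° of latitude spans 3600 × 31.00 = 111600 m, so Δφ = -112.59 / 111600 × 3600 = -3.632″.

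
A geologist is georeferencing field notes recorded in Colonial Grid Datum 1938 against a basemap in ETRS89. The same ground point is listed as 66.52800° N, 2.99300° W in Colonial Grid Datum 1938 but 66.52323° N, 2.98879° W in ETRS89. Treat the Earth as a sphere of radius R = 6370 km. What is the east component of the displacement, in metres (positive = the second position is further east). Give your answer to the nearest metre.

ΔE = 186 m

Δφ = 66.52323° − 66.52800° = -0.00477°; Δλ = -2.98879° − -2.99300° = +0.00421°.
1° along a meridian = πR/180 = 111177 m.
ΔN = Δφ × 111177 = -530.3 m; ΔE = Δλ × 111177 × cos(66.52800°) = +0.00421 × 111177 × 0.398301 = 186.4 m.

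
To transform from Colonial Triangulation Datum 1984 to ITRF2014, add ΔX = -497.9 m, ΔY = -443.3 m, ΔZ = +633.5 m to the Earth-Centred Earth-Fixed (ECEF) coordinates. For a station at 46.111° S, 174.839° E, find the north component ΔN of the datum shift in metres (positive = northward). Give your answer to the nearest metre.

The local north axis is (−sin φ cos λ, −sin φ sin λ, cos φ), giving ΔN = 357.374 − 28.739 + 439.182 = 767.82 m.

ΔN = 768 m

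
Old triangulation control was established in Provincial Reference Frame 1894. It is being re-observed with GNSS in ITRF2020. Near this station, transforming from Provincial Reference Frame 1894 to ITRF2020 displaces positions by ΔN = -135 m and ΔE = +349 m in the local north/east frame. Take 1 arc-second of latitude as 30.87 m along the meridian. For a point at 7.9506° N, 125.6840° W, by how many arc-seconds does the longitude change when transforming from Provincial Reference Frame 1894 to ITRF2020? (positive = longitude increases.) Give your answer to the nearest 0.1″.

Δλ = 11.4″

At latitude 7.9506°, cos φ = 0.990388.
1″ of longitude at this latitude = 30.87 × cos φ = 30.5733 m, so Δλ = 349.0 / 30.5733 = 11.415″.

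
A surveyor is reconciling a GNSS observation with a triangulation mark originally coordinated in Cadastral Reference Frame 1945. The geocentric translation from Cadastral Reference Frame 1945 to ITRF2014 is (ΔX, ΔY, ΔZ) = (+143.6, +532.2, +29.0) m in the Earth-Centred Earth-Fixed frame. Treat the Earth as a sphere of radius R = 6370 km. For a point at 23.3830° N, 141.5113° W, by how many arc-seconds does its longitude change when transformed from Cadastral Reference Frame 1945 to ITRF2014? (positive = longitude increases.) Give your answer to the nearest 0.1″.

Δλ = -11.5″

sin φ = 0.396876, cos φ = 0.917872, sin λ = -0.622360, cos λ = -0.782731.
East component: ΔE = −sin λ·ΔX + cos λ·ΔY = −(-0.622360)(143.6) + (-0.782731)(532.2) = -327.20 m.
1° of latitude spans πR/180 = 111177 m; at latitude φ, 1° of longitude spans that × cos φ = 102046.7 m, so Δλ = -327.20 / 102046.7 × 3600 = -11.543″.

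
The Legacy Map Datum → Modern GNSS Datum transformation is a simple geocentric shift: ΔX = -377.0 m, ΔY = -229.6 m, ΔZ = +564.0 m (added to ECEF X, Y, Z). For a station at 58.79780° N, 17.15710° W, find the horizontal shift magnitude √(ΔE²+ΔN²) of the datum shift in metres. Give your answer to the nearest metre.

The local east axis at (φ, λ) is (−sin λ, cos λ, 0), so ΔE = −sin(-17.15710°)·(-377.0) + cos(-17.15710°)·(-229.6) = -330.59 m.
The local north axis is (−sin φ cos λ, −sin φ sin λ, cos φ), giving ΔN = 308.115 − 57.933 + 292.186 = 542.37 m.
Horizontal magnitude = √(ΔE² + ΔN²) = √((-330.59)² + 542.37²) = 635.18 m.

635 m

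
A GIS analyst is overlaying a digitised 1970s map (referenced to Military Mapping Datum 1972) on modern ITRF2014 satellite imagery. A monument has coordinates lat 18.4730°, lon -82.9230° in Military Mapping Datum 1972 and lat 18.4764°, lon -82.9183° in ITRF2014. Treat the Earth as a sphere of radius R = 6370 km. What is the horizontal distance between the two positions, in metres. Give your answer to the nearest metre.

Δφ = 18.4764° − 18.4730° = +0.0034°; Δλ = -82.9183° − -82.9230° = +0.0047°.
1° along a meridian = πR/180 = 111177 m.
ΔN = Δφ × 111177 = 378.0 m; ΔE = Δλ × 111177 × cos(18.4730°) = +0.0047 × 111177 × 0.948473 = 495.6 m.
Distance = √(ΔE² + ΔN²) = √(495.6² + 378.0²) = 623.3 m.

623 m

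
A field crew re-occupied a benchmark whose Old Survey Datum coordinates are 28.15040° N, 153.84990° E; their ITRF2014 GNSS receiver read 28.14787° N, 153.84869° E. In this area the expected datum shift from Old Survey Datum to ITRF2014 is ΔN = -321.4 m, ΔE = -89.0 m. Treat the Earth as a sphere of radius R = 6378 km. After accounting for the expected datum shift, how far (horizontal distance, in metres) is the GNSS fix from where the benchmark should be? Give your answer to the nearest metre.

50 m

Observed coordinate differences: Δφ = -0.00253°, Δλ = -0.00121°.
Converting to metres (1° lat = 111317 m, cos φ = 0.881712): observed ΔN = -281.6 m, observed ΔE = -118.8 m.
Subtracting the expected shift leaves a residual of -281.6 − (-321.4) = 39.8 m north and -118.8 − (-89.0) = -29.8 m east.
Residual distance = √(39.8² + (-29.8)²) = 49.7 m.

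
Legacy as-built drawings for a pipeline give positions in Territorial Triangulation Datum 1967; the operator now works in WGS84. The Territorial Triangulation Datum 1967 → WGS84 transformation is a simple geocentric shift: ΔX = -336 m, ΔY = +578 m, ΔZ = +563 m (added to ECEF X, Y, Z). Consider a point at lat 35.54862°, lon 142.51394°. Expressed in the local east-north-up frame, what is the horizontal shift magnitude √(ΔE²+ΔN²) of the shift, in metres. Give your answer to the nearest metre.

The local east axis at (φ, λ) is (−sin λ, cos λ, 0), so ΔE = −sin(142.51394°)·(-336) + cos(142.51394°)·578 = -254.16 m.
The local north axis is (−sin φ cos λ, −sin φ sin λ, cos φ), giving ΔN = -155.009 − 204.507 + 458.069 = 98.55 m.
Horizontal magnitude = √(ΔE² + ΔN²) = √((-254.16)² + 98.55²) = 272.60 m.

273 m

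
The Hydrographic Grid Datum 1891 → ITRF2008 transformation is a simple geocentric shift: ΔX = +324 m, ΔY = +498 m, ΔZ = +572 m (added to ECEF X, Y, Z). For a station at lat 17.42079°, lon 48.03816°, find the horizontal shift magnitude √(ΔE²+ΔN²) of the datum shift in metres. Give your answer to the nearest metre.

381 m

At φ = 17.42079°, λ = 48.03816°: sin φ = 0.299387, cos φ = 0.954132, sin λ = 0.743590, cos λ = 0.668636.
ΔE = −sin λ·ΔX + cos λ·ΔY = −(0.743590)·(324) + (0.668636)·(498) = 92.06 m.
ΔN = −sin φ cos λ·ΔX − sin φ sin λ·ΔY + cos φ·ΔZ = −(0.299387)(0.668636)(324) − (0.299387)(0.743590)(498) + (0.954132)(572) = 370.04 m.
Horizontal magnitude = √(ΔE² + ΔN²) = √(92.06² + 370.04²) = 381.32 m.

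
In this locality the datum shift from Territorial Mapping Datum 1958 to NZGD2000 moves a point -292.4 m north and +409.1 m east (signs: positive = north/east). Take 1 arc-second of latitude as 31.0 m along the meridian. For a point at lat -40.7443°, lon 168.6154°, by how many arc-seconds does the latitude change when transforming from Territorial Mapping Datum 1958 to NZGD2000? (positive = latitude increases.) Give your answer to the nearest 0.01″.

1″ of latitude = 31.00 m, so Δφ = -292.4 / 31.00 = -9.432″.

Δφ = -9.43″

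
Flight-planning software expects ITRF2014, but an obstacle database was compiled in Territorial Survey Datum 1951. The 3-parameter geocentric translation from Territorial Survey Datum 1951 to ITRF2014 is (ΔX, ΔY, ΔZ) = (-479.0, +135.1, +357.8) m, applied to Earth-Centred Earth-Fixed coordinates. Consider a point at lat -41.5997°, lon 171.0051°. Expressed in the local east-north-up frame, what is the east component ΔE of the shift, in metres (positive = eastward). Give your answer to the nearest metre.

ΔE = -59 m

The local east axis at (φ, λ) is (−sin λ, cos λ, 0), so ΔE = −sin(171.0051°)·(-479.0) + cos(171.0051°)·135.1 = -58.55 m.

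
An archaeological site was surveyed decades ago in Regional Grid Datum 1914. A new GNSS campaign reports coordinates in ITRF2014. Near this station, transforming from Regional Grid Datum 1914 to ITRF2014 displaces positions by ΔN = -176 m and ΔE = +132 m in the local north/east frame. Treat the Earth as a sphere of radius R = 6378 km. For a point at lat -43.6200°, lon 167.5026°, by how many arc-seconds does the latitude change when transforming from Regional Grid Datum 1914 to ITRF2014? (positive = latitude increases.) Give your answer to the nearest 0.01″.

On a sphere of radius R, 1 rad of latitude = R, so Δφ = ΔN / R = -176.0 / 6378000 = -2.7595e-05 rad = -5.692″.

Δφ = -5.69″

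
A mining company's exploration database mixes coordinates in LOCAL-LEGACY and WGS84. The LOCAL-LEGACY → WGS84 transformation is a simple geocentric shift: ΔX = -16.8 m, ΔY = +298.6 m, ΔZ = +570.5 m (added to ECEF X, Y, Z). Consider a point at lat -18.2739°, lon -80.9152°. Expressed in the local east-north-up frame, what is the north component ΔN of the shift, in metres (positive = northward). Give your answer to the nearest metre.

ΔN = 448 m

At φ = -18.2739°, λ = -80.9152°: sin φ = -0.313560, cos φ = 0.949568, sin λ = -0.987456, cos λ = 0.157896.
ΔN = −sin φ cos λ·ΔX − sin φ sin λ·ΔY + cos φ·ΔZ = −(-0.313560)(0.157896)(-16.8) − (-0.313560)(-0.987456)(298.6) + (0.949568)(570.5) = 448.44 m.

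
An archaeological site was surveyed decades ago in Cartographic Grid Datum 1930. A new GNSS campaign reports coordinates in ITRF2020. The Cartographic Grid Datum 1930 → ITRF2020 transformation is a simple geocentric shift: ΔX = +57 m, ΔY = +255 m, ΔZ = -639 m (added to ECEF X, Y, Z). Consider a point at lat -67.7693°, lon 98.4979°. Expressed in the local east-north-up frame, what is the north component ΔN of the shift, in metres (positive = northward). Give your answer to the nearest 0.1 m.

The local north axis is (−sin φ cos λ, −sin φ sin λ, cos φ), giving ΔN = -7.797 + 233.454 − 241.757 = -16.10 m.

ΔN = -16.1 m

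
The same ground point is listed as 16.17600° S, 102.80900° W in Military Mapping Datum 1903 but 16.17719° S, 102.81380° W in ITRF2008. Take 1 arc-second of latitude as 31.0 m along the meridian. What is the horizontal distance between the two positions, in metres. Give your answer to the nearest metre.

531 m

Δφ = -16.17719° − -16.17600° = -0.00119°; Δλ = -102.81380° − -102.80900° = -0.00480°.
1° of latitude = 3600 × 31.00 = 111600 m.
ΔN = Δφ × 111600 = -132.8 m; ΔE = Δλ × 111600 × cos(-16.17600°) = -0.00480 × 111600 × 0.960410 = -514.5 m.
Distance = √(ΔE² + ΔN²) = √((-514.5)² + (-132.8)²) = 531.3 m.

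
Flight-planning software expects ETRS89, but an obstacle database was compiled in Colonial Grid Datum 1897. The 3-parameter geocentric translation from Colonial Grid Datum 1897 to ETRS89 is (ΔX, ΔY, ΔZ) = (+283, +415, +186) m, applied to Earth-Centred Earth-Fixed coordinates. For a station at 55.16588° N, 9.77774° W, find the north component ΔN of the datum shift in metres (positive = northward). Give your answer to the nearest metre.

The local north axis is (−sin φ cos λ, −sin φ sin λ, cos φ), giving ΔN = -228.915 + 57.849 + 106.244 = -64.82 m.

ΔN = -65 m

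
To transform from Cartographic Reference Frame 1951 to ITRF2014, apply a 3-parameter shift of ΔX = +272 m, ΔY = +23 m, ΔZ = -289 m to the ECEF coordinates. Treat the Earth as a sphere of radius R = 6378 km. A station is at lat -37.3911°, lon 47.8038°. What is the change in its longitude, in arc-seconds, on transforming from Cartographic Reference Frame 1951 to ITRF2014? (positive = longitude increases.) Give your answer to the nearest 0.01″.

sin φ = -0.607252, cos φ = 0.794509, sin λ = 0.740849, cos λ = 0.671671.
East component: ΔE = −sin λ·ΔX + cos λ·ΔY = −(0.740849)(272) + (0.671671)(23) = -186.06 m.
1° of latitude spans πR/180 = 111317 m; at latitude φ, 1° of longitude spans that × cos φ = 88442.4 m, so Δλ = -186.06 / 88442.4 × 3600 = -7.574″.

Δλ = -7.57″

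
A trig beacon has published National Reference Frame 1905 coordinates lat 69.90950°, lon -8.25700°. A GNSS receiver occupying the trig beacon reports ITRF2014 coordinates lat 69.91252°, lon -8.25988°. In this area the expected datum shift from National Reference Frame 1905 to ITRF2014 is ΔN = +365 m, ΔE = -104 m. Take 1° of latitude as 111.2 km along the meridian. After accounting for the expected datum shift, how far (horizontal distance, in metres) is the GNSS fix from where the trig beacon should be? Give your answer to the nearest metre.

30 m

Observed coordinate differences: Δφ = +0.00302°, Δλ = -0.00288°.
Converting to metres (1° lat = 111200 m, cos φ = 0.343504): observed ΔN = 335.8 m, observed ΔE = -110.0 m.
Subtracting the expected shift leaves a residual of 335.8 − (365) = -29.2 m north and -110.0 − (-104) = -6.0 m east.
Residual distance = √((-29.2)² + (-6.0)²) = 29.8 m.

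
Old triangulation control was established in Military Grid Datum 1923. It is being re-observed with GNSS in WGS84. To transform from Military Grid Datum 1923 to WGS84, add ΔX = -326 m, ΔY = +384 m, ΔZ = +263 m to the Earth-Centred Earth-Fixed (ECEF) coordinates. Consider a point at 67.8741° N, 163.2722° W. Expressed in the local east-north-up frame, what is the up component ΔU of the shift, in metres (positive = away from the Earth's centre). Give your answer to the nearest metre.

ΔU = 320 m

The local up (radial) axis is (cos φ cos λ, cos φ sin λ, sin φ), giving ΔU = 117.590 − 41.628 + 243.632 = 319.59 m.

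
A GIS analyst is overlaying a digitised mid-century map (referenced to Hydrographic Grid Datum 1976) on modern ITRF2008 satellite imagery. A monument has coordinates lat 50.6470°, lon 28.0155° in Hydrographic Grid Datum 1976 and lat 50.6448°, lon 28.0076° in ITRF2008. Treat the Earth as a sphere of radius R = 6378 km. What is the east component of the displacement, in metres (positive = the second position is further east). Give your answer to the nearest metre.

Δφ = 50.6448° − 50.6470° = -0.0022°; Δλ = 28.0076° − 28.0155° = -0.0079°.
1° along a meridian = πR/180 = 111317 m.
ΔN = Δφ × 111317 = -244.9 m; ΔE = Δλ × 111317 × cos(50.6470°) = -0.0079 × 111317 × 0.634096 = -557.6 m.

ΔE = -558 m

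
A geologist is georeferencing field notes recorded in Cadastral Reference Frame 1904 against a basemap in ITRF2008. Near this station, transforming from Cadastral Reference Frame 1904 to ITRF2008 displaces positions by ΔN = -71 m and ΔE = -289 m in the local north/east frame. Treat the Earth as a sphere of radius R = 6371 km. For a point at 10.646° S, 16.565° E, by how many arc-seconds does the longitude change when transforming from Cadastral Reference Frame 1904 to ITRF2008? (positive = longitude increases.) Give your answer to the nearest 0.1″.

At latitude -10.646°, cos φ = 0.982787.
One radian of longitude at latitude φ spans R cos φ, so Δλ = ΔE / (R cos φ) = -289.0 / (6371000 × 0.982787) = -4.6156e-05 rad = -9.520″.

Δλ = -9.5″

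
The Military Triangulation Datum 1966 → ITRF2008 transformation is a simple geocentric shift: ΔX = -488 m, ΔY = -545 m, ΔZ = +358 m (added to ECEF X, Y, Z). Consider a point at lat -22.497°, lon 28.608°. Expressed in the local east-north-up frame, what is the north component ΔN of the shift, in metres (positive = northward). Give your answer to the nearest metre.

ΔN = 67 m

The local north axis is (−sin φ cos λ, −sin φ sin λ, cos φ), giving ΔN = -163.930 − 99.850 + 330.756 = 66.98 m.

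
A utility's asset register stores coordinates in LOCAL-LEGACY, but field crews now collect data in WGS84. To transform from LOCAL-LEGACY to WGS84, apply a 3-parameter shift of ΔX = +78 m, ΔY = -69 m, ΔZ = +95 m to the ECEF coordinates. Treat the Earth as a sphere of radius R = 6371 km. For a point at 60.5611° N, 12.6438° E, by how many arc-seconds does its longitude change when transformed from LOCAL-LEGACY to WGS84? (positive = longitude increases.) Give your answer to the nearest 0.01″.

sin φ = 0.870880, cos φ = 0.491495, sin λ = 0.218889, cos λ = 0.975750.
East component: ΔE = −sin λ·ΔX + cos λ·ΔY = −(0.218889)(78) + (0.975750)(-69) = -84.40 m.
1° of latitude spans πR/180 = 111195 m; at latitude φ, 1° of longitude spans that × cos φ = 54651.8 m, so Δλ = -84.40 / 54651.8 × 3600 = -5.560″.

Δλ = -5.56″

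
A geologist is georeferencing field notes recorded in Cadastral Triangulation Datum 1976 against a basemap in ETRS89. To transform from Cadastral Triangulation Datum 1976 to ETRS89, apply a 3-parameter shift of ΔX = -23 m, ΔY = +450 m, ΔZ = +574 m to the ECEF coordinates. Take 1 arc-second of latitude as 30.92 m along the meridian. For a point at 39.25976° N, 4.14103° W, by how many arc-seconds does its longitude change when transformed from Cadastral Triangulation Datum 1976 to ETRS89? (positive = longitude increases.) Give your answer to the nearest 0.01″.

Δλ = 18.68″

sin φ = 0.632837, cos φ = 0.774285, sin λ = -0.072212, cos λ = 0.997389.
East component: ΔE = −sin λ·ΔX + cos λ·ΔY = −(-0.072212)(-23) + (0.997389)(450) = 447.16 m.
1° of latitude spans 3600 × 30.92 = 111312 m; at latitude φ, 1° of longitude spans that × cos φ = 86187.2 m, so Δλ = 447.16 / 86187.2 × 3600 = 18.678″.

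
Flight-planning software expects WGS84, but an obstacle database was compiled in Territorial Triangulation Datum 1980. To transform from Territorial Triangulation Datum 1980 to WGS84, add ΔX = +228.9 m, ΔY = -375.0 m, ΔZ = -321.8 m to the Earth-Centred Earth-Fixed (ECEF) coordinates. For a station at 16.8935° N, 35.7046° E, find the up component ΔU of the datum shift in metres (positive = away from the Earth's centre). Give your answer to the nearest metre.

At φ = 16.8935°, λ = 35.7046°: sin φ = 0.290594, cos φ = 0.956847, sin λ = 0.583606, cos λ = 0.812037.
ΔU = cos φ cos λ·ΔX + cos φ sin λ·ΔY + sin φ·ΔZ = (0.956847)(0.812037)(228.9) + (0.956847)(0.583606)(-375.0) + (0.290594)(-321.8) = -125.07 m.

ΔU = -125 m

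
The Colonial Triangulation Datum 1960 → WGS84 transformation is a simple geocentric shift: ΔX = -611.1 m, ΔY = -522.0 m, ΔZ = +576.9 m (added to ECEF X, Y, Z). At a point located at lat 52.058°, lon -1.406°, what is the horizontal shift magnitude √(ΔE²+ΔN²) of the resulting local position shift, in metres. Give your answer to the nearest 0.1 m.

The local east axis at (φ, λ) is (−sin λ, cos λ, 0), so ΔE = −sin(-1.406°)·(-611.1) + cos(-1.406°)·(-522.0) = -536.84 m.
The local north axis is (−sin φ cos λ, −sin φ sin λ, cos φ), giving ΔN = 481.789 − 10.101 + 354.715 = 826.40 m.
Horizontal magnitude = √(ΔE² + ΔN²) = √((-536.84)² + 826.40²) = 985.46 m.

985.5 m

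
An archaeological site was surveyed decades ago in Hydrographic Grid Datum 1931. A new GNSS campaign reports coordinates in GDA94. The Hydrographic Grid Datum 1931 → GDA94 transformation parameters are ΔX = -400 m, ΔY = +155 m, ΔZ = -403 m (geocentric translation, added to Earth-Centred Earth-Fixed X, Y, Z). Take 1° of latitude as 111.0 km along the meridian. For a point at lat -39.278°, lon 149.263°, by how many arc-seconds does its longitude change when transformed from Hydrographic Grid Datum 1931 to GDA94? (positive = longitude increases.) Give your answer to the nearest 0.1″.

sin φ = -0.633084, cos φ = 0.774083, sin λ = 0.511098, cos λ = -0.859522.
East component: ΔE = −sin λ·ΔX + cos λ·ΔY = −(0.511098)(-400) + (-0.859522)(155) = 71.21 m.
1° of latitude spans 111000 m; at latitude φ, 1° of longitude spans that × cos φ = 85923.3 m, so Δλ = 71.21 / 85923.3 × 3600 = 2.984″.

Δλ = 3.0″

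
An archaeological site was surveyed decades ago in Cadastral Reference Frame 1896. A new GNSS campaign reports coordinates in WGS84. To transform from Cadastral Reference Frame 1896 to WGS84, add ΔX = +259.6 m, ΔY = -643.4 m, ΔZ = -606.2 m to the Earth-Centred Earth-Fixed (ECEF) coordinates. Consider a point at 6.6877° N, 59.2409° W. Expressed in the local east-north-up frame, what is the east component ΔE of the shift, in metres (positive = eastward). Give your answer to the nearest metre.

At φ = 6.6877°, λ = -59.2409°: sin φ = 0.116458, cos φ = 0.993196, sin λ = -0.859325, cos λ = 0.511430.
ΔE = −sin λ·ΔX + cos λ·ΔY = −(-0.859325)·(259.6) + (0.511430)·(-643.4) = -105.97 m.

ΔE = -106 m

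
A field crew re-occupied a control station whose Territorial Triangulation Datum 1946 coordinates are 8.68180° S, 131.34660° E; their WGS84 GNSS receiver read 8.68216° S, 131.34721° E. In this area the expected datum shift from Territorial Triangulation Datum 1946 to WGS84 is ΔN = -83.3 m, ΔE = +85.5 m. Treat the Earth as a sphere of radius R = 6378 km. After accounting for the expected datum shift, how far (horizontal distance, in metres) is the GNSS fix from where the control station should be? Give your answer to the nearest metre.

Observed coordinate differences: Δφ = -0.00036°, Δλ = +0.00061°.
Converting to metres (1° lat = 111317 m, cos φ = 0.988542): observed ΔN = -40.1 m, observed ΔE = 67.1 m.
Subtracting the expected shift leaves a residual of -40.1 − (-83.3) = 43.2 m north and 67.1 − (85.5) = -18.4 m east.
Residual distance = √(43.2² + (-18.4)²) = 47.0 m.

47 m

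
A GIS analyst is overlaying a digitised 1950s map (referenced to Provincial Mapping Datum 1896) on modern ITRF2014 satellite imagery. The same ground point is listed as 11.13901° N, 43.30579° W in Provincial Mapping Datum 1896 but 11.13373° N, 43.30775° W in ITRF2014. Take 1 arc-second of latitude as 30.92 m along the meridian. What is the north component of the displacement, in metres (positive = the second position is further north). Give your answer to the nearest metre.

ΔN = -588 m

Δφ = 11.13373° − 11.13901° = -0.00528°; Δλ = -43.30775° − -43.30579° = -0.00196°.
1° of latitude = 3600 × 30.92 = 111312 m.
ΔN = Δφ × 111312 = -587.7 m; ΔE = Δλ × 111312 × cos(11.13901°) = -0.00196 × 111312 × 0.981161 = -214.1 m.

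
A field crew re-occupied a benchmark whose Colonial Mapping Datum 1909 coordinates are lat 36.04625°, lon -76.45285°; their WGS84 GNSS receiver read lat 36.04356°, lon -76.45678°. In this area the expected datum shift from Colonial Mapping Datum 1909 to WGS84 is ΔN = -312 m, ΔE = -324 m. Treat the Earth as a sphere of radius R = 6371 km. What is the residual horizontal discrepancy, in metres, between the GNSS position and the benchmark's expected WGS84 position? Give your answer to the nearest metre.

32 m

Observed coordinate differences: Δφ = -0.00269°, Δλ = -0.00393°.
Converting to metres (1° lat = 111195 m, cos φ = 0.808542): observed ΔN = -299.1 m, observed ΔE = -353.3 m.
Subtracting the expected shift leaves a residual of -299.1 − (-312) = 12.9 m north and -353.3 − (-324) = -29.3 m east.
Residual distance = √(12.9² + (-29.3)²) = 32.0 m.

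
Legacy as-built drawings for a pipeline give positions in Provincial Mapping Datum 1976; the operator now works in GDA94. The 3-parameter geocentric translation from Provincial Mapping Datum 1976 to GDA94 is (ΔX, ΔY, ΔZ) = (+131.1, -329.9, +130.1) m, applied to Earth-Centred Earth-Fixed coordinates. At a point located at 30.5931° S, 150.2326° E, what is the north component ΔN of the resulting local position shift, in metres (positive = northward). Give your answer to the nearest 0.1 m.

ΔN = -29.3 m

At φ = -30.5931°, λ = 150.2326°: sin φ = -0.508938, cos φ = 0.860803, sin λ = 0.496480, cos λ = -0.868048.
ΔN = −sin φ cos λ·ΔX − sin φ sin λ·ΔY + cos φ·ΔZ = −(-0.508938)(-0.868048)(131.1) − (-0.508938)(0.496480)(-329.9) + (0.860803)(130.1) = -29.29 m.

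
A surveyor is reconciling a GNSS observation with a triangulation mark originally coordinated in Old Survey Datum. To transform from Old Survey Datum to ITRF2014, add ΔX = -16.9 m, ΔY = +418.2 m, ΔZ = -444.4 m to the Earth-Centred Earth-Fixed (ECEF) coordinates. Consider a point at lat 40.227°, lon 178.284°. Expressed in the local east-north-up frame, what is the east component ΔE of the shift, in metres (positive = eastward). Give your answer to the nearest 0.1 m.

ΔE = -417.5 m

At φ = 40.227°, λ = 178.284°: sin φ = 0.645818, cos φ = 0.763492, sin λ = 0.029945, cos λ = -0.999552.
ΔE = −sin λ·ΔX + cos λ·ΔY = −(0.029945)·(-16.9) + (-0.999552)·(418.2) = -417.51 m.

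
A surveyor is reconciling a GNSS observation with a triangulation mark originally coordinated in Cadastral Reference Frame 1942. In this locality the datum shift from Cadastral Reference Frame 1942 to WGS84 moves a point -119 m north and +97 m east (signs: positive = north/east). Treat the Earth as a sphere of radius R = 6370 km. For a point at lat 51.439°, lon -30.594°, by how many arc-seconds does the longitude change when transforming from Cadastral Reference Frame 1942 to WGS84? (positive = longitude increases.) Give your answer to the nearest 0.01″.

At latitude 51.439°, cos φ = 0.623347.
One radian of longitude at latitude φ spans R cos φ, so Δλ = ΔE / (R cos φ) = 97.0 / (6370000 × 0.623347) = 2.4429e-05 rad = 5.039″.

Δλ = 5.04″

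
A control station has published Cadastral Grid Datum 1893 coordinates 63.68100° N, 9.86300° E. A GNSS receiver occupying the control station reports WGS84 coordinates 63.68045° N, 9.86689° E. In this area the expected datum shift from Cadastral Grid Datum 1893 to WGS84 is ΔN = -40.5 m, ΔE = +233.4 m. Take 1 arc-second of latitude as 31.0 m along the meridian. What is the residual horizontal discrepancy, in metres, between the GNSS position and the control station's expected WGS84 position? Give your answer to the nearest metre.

Observed coordinate differences: Δφ = -0.00055°, Δλ = +0.00389°.
Converting to metres (1° lat = 111600 m, cos φ = 0.443368): observed ΔN = -61.4 m, observed ΔE = 192.5 m.
Subtracting the expected shift leaves a residual of -61.4 − (-40.5) = -20.9 m north and 192.5 − (233.4) = -40.9 m east.
Residual distance = √((-20.9)² + (-40.9)²) = 45.9 m.

46 m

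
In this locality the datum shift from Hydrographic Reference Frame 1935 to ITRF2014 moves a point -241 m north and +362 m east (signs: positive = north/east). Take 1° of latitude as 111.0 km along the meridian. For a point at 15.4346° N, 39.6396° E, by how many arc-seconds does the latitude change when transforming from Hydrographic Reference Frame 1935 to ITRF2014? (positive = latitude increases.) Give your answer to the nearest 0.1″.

Δφ = -7.8″

1° of latitude = 111.0 km, so Δφ = -241.0 / 111000 = -0.0021712° = -7.816″.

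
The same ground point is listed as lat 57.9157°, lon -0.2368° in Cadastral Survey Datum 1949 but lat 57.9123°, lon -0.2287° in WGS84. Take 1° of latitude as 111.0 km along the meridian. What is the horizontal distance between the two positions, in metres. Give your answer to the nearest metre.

Δφ = 57.9123° − 57.9157° = -0.0034°; Δλ = -0.2287° − -0.2368° = +0.0081°.
ΔN = Δφ × 111000 = -377.4 m; ΔE = Δλ × 111000 × cos(57.9157°) = +0.0081 × 111000 × 0.531166 = 477.6 m.
Distance = √(ΔE² + ΔN²) = √(477.6² + (-377.4)²) = 608.7 m.

609 m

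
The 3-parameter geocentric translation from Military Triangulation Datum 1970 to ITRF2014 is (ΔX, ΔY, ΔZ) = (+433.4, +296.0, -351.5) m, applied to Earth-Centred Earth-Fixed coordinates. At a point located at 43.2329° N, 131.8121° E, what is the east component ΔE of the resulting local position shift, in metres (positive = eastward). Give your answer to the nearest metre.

ΔE = -520 m

At φ = 43.2329°, λ = 131.8121°: sin φ = 0.684966, cos φ = 0.728575, sin λ = 0.745335, cos λ = -0.666690.
ΔE = −sin λ·ΔX + cos λ·ΔY = −(0.745335)·(433.4) + (-0.666690)·(296.0) = -520.37 m.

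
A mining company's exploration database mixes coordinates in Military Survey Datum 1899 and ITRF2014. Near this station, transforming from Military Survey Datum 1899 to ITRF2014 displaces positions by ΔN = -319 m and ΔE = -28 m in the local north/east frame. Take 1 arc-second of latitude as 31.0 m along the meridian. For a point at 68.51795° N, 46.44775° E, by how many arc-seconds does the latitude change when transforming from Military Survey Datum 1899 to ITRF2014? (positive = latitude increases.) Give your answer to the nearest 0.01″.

1″ of latitude = 31.00 m, so Δφ = -319.0 / 31.00 = -10.290″.

Δφ = -10.29″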